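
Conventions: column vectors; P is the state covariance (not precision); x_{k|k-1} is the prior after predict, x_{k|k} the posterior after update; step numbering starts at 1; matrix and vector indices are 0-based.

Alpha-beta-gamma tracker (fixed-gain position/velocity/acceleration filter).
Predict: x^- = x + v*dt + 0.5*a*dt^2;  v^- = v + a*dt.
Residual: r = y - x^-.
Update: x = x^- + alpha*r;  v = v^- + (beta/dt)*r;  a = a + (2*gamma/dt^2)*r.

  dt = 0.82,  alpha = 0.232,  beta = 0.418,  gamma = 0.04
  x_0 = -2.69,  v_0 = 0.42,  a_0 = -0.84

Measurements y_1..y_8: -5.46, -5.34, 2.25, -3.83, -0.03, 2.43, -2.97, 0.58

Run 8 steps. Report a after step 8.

step 1: x_pred=-2.6280  r=-2.8320  x^+=-3.2850  v^+=-1.7124  a^+=-1.1769
step 2: x_pred=-5.0849  r=-0.2551  x^+=-5.1441  v^+=-2.8076  a^+=-1.2073
step 3: x_pred=-7.8522  r=10.1022  x^+=-5.5085  v^+=1.3521  a^+=-0.0054
step 4: x_pred=-4.4015  r=0.5715  x^+=-4.2689  v^+=1.6391  a^+=0.0626
step 5: x_pred=-2.9039  r=2.8739  x^+=-2.2371  v^+=3.1554  a^+=0.4046
step 6: x_pred=0.4863  r=1.9437  x^+=0.9372  v^+=4.4779  a^+=0.6358
step 7: x_pred=4.8229  r=-7.7929  x^+=3.0149  v^+=1.0268  a^+=-0.2914
step 8: x_pred=3.7590  r=-3.1790  x^+=3.0215  v^+=-0.8326  a^+=-0.6696

a_post = -0.6696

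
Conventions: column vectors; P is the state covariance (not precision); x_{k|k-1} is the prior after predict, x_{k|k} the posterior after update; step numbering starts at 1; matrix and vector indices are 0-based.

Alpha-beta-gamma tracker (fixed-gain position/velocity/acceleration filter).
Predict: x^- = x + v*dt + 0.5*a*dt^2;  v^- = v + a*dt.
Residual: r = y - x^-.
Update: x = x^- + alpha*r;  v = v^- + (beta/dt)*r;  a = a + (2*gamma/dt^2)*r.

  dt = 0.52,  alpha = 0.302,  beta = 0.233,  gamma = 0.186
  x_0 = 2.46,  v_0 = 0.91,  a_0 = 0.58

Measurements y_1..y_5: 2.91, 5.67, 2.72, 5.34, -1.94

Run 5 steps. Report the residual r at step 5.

resid = -8.3626

step 1: x_pred=3.0116  r=-0.1016  x^+=2.9809  v^+=1.1661  a^+=0.4402
step 2: x_pred=3.6468  r=2.0232  x^+=4.2578  v^+=2.3015  a^+=3.2236
step 3: x_pred=5.8904  r=-3.1704  x^+=4.9330  v^+=2.5572  a^+=-1.1381
step 4: x_pred=6.1088  r=-0.7688  x^+=5.8766  v^+=1.6209  a^+=-2.1958
step 5: x_pred=6.4226  r=-8.3626  x^+=3.8971  v^+=-3.2680  a^+=-13.7006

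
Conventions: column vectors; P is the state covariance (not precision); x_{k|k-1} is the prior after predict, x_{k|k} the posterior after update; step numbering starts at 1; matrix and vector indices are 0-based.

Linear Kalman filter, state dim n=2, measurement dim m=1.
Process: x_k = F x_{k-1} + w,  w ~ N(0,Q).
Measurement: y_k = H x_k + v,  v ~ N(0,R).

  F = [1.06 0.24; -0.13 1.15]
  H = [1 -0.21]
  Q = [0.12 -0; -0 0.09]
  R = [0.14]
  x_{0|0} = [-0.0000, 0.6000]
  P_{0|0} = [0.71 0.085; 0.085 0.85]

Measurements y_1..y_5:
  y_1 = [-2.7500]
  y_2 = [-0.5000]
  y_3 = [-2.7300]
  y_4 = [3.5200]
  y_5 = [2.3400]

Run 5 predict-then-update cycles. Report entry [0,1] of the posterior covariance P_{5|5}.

P_post[0,1] = 0.4387

step 1: x^-=[0.1440, 0.6900]  P^-=[1.0100 0.2377; 0.2377 1.2007]  S=[1.1031]  K=[0.8703; -0.0131]  nu=[-2.7491]  x^+=[-2.2486, 0.7259]  P^+=[0.1744 0.2503; 0.2503 1.2005]
step 2: x^-=[-2.2093, 1.1272]  P^-=[0.5125 0.6046; 0.6046 1.6058]  S=[0.4693]  K=[0.8213; 0.5697]  nu=[1.9460]  x^+=[-0.6110, 2.2358]  P^+=[0.1958 0.3850; 0.3850 1.4535]
step 3: x^-=[-0.1110, 2.6506]  P^-=[0.6196 0.8315; 0.8315 1.9004]  S=[0.4942]  K=[0.9004; 0.8748]  nu=[-2.0623]  x^+=[-1.9681, 0.8464]  P^+=[0.2189 0.4421; 0.4421 1.5222]
step 4: x^-=[-1.8830, 1.2292]  P^-=[0.6786 0.9151; 0.9151 1.9746]  S=[0.5213]  K=[0.9330; 0.9600]  nu=[5.6612]  x^+=[3.3991, 6.6637]  P^+=[0.2247 0.4482; 0.4482 1.4942]
step 5: x^-=[5.2023, 7.2214]  P^-=[0.6866 0.9138; 0.9138 1.9358]  S=[0.5282]  K=[0.9366; 0.9603]  nu=[-1.3459]  x^+=[3.9418, 5.9289]  P^+=[0.2232 0.4387; 0.4387 1.4487]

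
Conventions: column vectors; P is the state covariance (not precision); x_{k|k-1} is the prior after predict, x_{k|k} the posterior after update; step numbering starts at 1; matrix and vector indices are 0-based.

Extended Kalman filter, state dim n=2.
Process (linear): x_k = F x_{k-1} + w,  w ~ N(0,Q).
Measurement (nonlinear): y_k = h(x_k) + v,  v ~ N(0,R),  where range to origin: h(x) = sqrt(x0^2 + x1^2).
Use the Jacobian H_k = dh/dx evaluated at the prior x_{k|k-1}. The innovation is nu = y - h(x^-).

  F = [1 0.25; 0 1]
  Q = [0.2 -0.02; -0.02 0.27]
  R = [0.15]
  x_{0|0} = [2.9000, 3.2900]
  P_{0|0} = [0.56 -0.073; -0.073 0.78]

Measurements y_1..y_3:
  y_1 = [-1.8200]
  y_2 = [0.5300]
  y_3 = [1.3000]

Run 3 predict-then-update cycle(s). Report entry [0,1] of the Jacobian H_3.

H_jac[0,1] = -0.6642

step 1: x^-=[3.7225, 3.2900]  P^-=[0.7723 0.1020; 0.1020 1.0500]  H_jac=[0.7493 0.6622]  S=[1.1453]  K=[0.5642; 0.6739]  nu=[-6.7880]  x^+=[-0.1074, -1.2843]  P^+=[0.4077 -0.3335; -0.3335 0.5299]
step 2: x^-=[-0.4285, -1.2843]  P^-=[0.4741 -0.2210; -0.2210 0.7999]  H_jac=[-0.3165 -0.9486]  S=[0.7846]  K=[0.0759; -0.8780]  nu=[-0.8238]  x^+=[-0.4910, -0.5609]  P^+=[0.4695 -0.1687; -0.1687 0.1951]
step 3: x^-=[-0.6313, -0.5609]  P^-=[0.5974 -0.1399; -0.1399 0.4651]  H_jac=[-0.7475 -0.6642]  S=[0.5501]  K=[-0.6429; -0.3715]  nu=[0.4555]  x^+=[-0.9241, -0.7302]  P^+=[0.3700 -0.2713; -0.2713 0.3892]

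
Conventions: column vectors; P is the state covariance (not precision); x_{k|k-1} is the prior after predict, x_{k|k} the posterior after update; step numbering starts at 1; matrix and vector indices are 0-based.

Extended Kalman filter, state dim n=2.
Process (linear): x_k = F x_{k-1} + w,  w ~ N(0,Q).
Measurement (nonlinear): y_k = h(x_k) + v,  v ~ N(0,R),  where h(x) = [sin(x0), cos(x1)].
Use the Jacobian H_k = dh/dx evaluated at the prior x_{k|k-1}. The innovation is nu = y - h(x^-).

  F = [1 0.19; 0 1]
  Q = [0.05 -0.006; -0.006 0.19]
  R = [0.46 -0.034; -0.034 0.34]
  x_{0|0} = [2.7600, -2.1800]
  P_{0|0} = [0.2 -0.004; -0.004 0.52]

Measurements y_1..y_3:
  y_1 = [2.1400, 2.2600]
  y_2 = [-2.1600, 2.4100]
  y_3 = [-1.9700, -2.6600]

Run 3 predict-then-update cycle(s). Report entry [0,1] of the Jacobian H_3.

step 1: x^-=[2.3458, -2.1800]  P^-=[0.2673 0.0888; 0.0888 0.7100]  H_jac=[-0.6997 0.0000; 0.0000 0.8201]  S=[0.5908 -0.0850; -0.0850 0.8175]  K=[-0.3083 0.0570; -0.0028 0.7119]  nu=[1.4256, 2.8322]  x^+=[2.0679, -0.1676]  P^+=[0.2054 0.0364; 0.0364 0.2953]
step 2: x^-=[2.0360, -0.1676]  P^-=[0.2799 0.0865; 0.0865 0.4853]  H_jac=[-0.4486 0.0000; 0.0000 0.1668]  S=[0.5163 -0.0405; -0.0405 0.3535]  K=[-0.2422 0.0131; -0.0578 0.2224]  nu=[-3.0537, 1.4240]  x^+=[2.7943, 0.3254]  P^+=[0.2493 0.0761; 0.0761 0.4650]
step 3: x^-=[2.8561, 0.3254]  P^-=[0.3450 0.1584; 0.1584 0.6550]  H_jac=[-0.9595 0.0000; 0.0000 -0.3197]  S=[0.7777 0.0146; 0.0146 0.4070]  K=[-0.4237 -0.1093; -0.1859 -0.5079]  nu=[-2.2516, -3.6075]  x^+=[4.2042, 2.5765]  P^+=[0.1992 0.0711; 0.0711 0.5204]

H_jac[0,1] = 0.0000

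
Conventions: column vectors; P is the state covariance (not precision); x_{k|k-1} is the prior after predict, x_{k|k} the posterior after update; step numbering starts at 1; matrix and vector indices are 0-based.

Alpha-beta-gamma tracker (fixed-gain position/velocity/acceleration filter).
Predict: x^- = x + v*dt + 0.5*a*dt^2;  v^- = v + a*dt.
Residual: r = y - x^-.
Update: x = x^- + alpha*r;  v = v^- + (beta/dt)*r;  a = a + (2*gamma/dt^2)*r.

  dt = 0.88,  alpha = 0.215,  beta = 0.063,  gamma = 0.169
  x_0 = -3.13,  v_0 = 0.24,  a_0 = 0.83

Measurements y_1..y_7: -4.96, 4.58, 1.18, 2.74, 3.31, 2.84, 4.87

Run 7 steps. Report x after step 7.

step 1: x_pred=-2.5974  r=-2.3626  x^+=-3.1054  v^+=0.8013  a^+=-0.2012
step 2: x_pred=-2.4782  r=7.0582  x^+=-0.9607  v^+=1.1295  a^+=2.8795
step 3: x_pred=1.1482  r=0.0318  x^+=1.1551  v^+=3.6657  a^+=2.8933
step 4: x_pred=5.5012  r=-2.7612  x^+=4.9075  v^+=6.0142  a^+=1.6882
step 5: x_pred=10.8537  r=-7.5437  x^+=9.2318  v^+=6.9597  a^+=-1.6044
step 6: x_pred=14.7351  r=-11.8951  x^+=12.1776  v^+=4.6962  a^+=-6.7962
step 7: x_pred=13.6788  r=-8.8088  x^+=11.7849  v^+=-1.9151  a^+=-10.6410

x_post = 11.7849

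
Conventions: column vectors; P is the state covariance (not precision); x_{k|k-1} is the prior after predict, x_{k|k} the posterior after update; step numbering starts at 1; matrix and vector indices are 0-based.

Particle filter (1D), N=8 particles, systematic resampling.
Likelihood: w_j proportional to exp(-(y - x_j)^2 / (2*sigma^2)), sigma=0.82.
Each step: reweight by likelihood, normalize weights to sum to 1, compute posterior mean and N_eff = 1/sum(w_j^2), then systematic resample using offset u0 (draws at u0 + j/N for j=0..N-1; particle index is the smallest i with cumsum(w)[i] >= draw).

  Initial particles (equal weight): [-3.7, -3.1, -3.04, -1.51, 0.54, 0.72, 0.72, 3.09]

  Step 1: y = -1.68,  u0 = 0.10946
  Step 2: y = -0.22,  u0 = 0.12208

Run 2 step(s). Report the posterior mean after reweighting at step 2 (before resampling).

step 1: w=[0.0309, 0.1435, 0.1624, 0.6290, 0.0165, 0.0089, 0.0089, 0.0000]  mean=-1.9811  Neff=2.2524  idx=[1, 2, 3, 3, 3, 3, 3, 5]
step 2: w=[0.0011, 0.0014, 0.1470, 0.1470, 0.1470, 0.1470, 0.1470, 0.2626]  mean=-0.9281  Neff=5.6496  idx=[2, 3, 4, 5, 6, 7, 7, 7]

post_mean = -0.9281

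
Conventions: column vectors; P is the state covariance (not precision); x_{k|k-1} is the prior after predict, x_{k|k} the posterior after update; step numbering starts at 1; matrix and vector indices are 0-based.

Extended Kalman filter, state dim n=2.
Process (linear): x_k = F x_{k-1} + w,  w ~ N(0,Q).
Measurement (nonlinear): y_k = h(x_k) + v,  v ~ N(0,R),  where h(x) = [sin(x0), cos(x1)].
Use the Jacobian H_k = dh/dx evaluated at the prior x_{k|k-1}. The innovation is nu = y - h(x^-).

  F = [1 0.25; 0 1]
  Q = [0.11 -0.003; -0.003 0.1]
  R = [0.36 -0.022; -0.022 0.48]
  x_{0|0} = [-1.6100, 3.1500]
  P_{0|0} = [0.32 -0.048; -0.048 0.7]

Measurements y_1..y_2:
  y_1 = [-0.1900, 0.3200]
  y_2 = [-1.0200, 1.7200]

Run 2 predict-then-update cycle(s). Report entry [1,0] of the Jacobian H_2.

step 1: x^-=[-0.8225, 3.1500]  P^-=[0.4497 0.1240; 0.1240 0.8000]  H_jac=[0.6804 0.0000; 0.0000 0.0084]  S=[0.5682 -0.0213; -0.0213 0.4801]  K=[0.5395 0.0261; 0.1493 0.0206]  nu=[0.5428, 1.3200]  x^+=[-0.4952, 3.2583]  P^+=[0.2846 0.0783; 0.0783 0.7873]
step 2: x^-=[0.3194, 3.2583]  P^-=[0.4830 0.2721; 0.2721 0.8873]  H_jac=[0.9494 0.0000; 0.0000 0.1164]  S=[0.7954 0.0081; 0.0081 0.4920]  K=[0.5760 0.0549; 0.3228 0.2046]  nu=[-1.3340, 2.7132]  x^+=[-0.2999, 3.3828]  P^+=[0.2171 0.1176; 0.1176 0.7828]

H_jac[1,0] = 0.0000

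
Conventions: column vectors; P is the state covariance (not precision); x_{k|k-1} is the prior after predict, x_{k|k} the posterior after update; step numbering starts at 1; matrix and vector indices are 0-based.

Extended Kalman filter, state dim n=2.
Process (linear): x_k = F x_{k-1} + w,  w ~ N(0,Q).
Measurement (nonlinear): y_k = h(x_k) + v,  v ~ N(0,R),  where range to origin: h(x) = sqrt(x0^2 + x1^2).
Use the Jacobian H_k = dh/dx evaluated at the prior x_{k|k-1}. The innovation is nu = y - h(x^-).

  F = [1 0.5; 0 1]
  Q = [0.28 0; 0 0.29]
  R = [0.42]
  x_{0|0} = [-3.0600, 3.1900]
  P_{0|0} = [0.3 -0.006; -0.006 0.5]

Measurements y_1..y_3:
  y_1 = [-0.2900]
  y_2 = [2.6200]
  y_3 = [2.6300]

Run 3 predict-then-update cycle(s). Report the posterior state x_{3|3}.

x_post = [-1.7653, 1.3184]

step 1: x^-=[-1.4650, 3.1900]  P^-=[0.6990 0.2440; 0.2440 0.7900]  H_jac=[-0.4173 0.9087]  S=[1.0091]  K=[-0.0694; 0.6105]  nu=[-3.8003]  x^+=[-1.2014, 0.8697]  P^+=[0.6941 0.2867; 0.2867 0.4139]
step 2: x^-=[-0.7665, 0.8697]  P^-=[1.3643 0.4937; 0.4937 0.7039]  H_jac=[-0.6612 0.7502]  S=[0.9229]  K=[-0.5762; 0.2185]  nu=[1.4607]  x^+=[-1.6082, 1.1889]  P^+=[1.0579 0.6098; 0.6098 0.6598]
step 3: x^-=[-1.0137, 1.1889]  P^-=[2.1127 0.9397; 0.9397 0.9498]  H_jac=[-0.6488 0.7609]  S=[0.9314]  K=[-0.7040; 0.1213]  nu=[1.0676]  x^+=[-1.7653, 1.3184]  P^+=[1.6511 1.0193; 1.0193 0.9361]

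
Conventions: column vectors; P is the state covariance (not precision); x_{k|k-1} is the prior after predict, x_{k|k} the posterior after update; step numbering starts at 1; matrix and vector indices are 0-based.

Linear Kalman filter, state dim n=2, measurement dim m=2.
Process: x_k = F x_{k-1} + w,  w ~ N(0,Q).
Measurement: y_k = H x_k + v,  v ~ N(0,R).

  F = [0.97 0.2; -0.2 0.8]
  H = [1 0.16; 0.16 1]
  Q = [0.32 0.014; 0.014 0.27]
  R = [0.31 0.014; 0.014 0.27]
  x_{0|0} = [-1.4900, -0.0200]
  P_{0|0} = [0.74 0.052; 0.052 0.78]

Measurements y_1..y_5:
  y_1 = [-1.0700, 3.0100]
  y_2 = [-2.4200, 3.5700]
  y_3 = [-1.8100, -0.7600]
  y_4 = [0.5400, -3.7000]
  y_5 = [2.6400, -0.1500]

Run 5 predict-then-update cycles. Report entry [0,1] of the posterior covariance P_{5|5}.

step 1: x^-=[-1.4493, 0.2820]  P^-=[1.0676 0.0335; 0.0335 0.7822]  S=[1.4084 0.3443; 0.3443 1.0902]  K=[0.7760 -0.0577; -0.0693 0.7442]  nu=[0.3342, 2.9599]  x^+=[-1.3606, 2.4617]  P^+=[0.2468 -0.0442; -0.0442 0.2070]
step 2: x^-=[-0.8275, 2.2415]  P^-=[0.5434 -0.0333; -0.0333 0.4265]  S=[0.8536 0.1350; 0.1350 0.6998]  K=[0.6376 -0.0464; -0.0560 0.6127]  nu=[-1.9512, 1.4609]  x^+=[-2.1393, 3.2458]  P^+=[0.2028 -0.0360; -0.0360 0.1704]
step 3: x^-=[-1.4260, 3.0245]  P^-=[0.5036 -0.0246; -0.0246 0.3987]  S=[0.8160 0.1331; 0.1331 0.6737]  K=[0.6188 -0.0392; -0.0492 0.5957]  nu=[-0.8679, -3.5564]  x^+=[-1.8237, 0.9488]  P^+=[0.1966 -0.0334; -0.0334 0.1655]
step 4: x^-=[-1.5792, 1.1238]  P^-=[0.4987 -0.0222; -0.0222 0.3945]  S=[0.8116 0.1341; 0.1341 0.6701]  K=[0.6162 -0.0374; -0.0476 0.5929]  nu=[1.9394, -4.5711]  x^+=[-0.2131, -1.6785]  P^+=[0.1957 -0.0328; -0.0328 0.1647]
step 5: x^-=[-0.5424, -1.3002]  P^-=[0.4980 -0.0218; -0.0218 0.3937]  S=[0.8111 0.1344; 0.1344 0.6695]  K=[0.6158 -0.0371; -0.0473 0.5924]  nu=[3.3905, 1.2370]  x^+=[1.4997, -0.7278]  P^+=[0.1956 -0.0327; -0.0327 0.1645]

P_post[0,1] = -0.0327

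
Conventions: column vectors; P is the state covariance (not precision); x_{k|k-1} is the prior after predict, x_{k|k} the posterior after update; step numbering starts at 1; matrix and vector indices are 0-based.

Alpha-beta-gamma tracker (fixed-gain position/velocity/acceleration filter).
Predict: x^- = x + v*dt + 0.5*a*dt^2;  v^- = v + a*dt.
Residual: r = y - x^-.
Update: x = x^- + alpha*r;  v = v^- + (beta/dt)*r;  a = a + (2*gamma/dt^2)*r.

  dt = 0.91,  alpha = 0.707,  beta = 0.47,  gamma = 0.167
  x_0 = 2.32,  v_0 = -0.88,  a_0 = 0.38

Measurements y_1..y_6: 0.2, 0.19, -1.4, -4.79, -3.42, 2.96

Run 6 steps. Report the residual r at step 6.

step 1: x_pred=1.6765  r=-1.4765  x^+=0.6326  v^+=-1.2968  a^+=-0.2155
step 2: x_pred=-0.6367  r=0.8267  x^+=-0.0522  v^+=-1.0660  a^+=0.1179
step 3: x_pred=-0.9734  r=-0.4266  x^+=-1.2750  v^+=-1.1790  a^+=-0.0541
step 4: x_pred=-2.3703  r=-2.4197  x^+=-4.0810  v^+=-2.4780  a^+=-1.0301
step 5: x_pred=-6.7625  r=3.3425  x^+=-4.3994  v^+=-1.6890  a^+=0.3181
step 6: x_pred=-5.8047  r=8.7647  x^+=0.3920  v^+=3.1272  a^+=3.8531

resid = 8.7647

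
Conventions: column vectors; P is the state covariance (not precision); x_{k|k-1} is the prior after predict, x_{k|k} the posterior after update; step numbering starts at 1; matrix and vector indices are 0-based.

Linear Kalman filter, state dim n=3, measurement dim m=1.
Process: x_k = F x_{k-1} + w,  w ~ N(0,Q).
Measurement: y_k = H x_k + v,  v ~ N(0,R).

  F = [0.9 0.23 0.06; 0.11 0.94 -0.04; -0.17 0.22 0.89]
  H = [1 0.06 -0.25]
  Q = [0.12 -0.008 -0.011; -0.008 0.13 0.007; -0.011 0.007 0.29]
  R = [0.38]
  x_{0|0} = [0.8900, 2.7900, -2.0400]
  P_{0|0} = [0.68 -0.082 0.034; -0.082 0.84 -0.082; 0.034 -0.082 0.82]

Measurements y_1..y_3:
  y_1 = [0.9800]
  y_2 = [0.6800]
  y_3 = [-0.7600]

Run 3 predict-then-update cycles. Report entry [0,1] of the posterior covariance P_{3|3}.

P_post[0,1] = 0.1758

step 1: x^-=[1.3203, 2.8021, -1.3531]  P^-=[0.6856 0.1626 -0.0328; 0.1626 0.8707 0.0856; -0.0328 0.0856 0.9636]  S=[1.1623]  K=[0.6053; 0.1665; -0.2310]  nu=[-0.8467]  x^+=[0.8078, 2.6612, -1.1575]  P^+=[0.2597 0.0455 0.1298; 0.0455 0.8385 0.1303; 0.1298 0.1303 0.9015]
step 2: x^-=[1.2696, 2.6366, -0.5820]  P^-=[0.4144 0.2388 0.1781; 0.2388 0.8739 0.2587; 0.1781 0.2587 1.0605]  S=[0.7957]  K=[0.4829; 0.2847; -0.0899]  nu=[-0.8933]  x^+=[0.8382, 2.3823, -0.5017]  P^+=[0.2289 0.1294 0.2126; 0.1294 0.8094 0.2791; 0.2126 0.2791 1.0541]
step 3: x^-=[1.2722, 2.3516, -0.0649]  P^-=[0.4363 0.3068 0.3007; 0.3068 0.8536 0.3683; 0.3007 0.3683 1.2060]  S=[0.7701]  K=[0.4928; 0.3453; 0.0277]  nu=[-2.1896]  x^+=[0.1933, 1.5955, -0.1256]  P^+=[0.2493 0.1758 0.2902; 0.1758 0.7617 0.3610; 0.2902 0.3610 1.2054]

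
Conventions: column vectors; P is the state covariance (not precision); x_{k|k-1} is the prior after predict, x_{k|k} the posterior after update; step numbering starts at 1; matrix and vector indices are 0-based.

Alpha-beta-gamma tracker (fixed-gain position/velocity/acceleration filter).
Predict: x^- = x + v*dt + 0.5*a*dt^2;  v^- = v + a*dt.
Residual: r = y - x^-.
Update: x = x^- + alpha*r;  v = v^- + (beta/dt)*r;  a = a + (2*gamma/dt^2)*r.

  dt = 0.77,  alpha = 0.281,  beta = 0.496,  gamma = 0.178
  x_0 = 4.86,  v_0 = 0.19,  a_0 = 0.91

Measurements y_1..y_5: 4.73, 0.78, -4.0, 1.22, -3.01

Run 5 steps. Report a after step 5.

step 1: x_pred=5.2761  r=-0.5461  x^+=5.1226  v^+=0.5389  a^+=0.5821
step 2: x_pred=5.7102  r=-4.9302  x^+=4.3248  v^+=-2.1886  a^+=-2.3782
step 3: x_pred=1.9346  r=-5.9346  x^+=0.2669  v^+=-7.8426  a^+=-5.9415
step 4: x_pred=-7.5332  r=8.7532  x^+=-5.0735  v^+=-6.7791  a^+=-0.6857
step 5: x_pred=-10.4967  r=7.4867  x^+=-8.3930  v^+=-2.4845  a^+=3.8096

a_post = 3.8096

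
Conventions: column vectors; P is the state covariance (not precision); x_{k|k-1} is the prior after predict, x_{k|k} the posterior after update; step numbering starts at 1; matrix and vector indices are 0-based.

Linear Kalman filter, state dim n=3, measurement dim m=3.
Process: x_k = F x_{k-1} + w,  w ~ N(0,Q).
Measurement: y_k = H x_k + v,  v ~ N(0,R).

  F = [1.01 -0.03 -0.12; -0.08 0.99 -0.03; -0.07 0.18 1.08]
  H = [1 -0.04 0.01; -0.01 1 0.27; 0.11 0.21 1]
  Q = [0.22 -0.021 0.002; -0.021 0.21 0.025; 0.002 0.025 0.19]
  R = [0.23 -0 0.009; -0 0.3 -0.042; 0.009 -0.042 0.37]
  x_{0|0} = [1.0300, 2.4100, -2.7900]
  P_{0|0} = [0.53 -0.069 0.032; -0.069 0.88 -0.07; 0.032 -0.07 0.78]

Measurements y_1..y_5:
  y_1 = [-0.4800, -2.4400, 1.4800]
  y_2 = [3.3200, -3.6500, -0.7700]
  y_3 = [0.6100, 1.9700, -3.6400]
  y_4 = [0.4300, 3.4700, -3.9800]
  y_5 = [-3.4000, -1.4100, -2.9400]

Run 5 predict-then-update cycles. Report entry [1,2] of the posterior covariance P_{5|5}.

P_post[1,2] = -0.0655

step 1: x^-=[1.3028, 2.3872, -2.6515]  P^-=[0.7686 -0.1487 -0.1150; -0.1487 1.0918 0.0881; -0.1150 0.0881 1.1006]  S=[1.0100 -0.2283 -0.0537; -0.2283 1.5233 0.5584; -0.0537 0.5584 1.5329]  K=[0.7642 -0.0042 -0.0120; -0.0222 0.7598 -0.0812; -0.0733 -0.0242 0.7281]  nu=[-1.6608, -4.0983, 3.4869]  x^+=[0.0089, -0.9726, 0.1079]  P^+=[0.1761 0.0059 -0.0180; 0.0059 0.2633 -0.1181; -0.0180 -0.1181 0.2965]
step 2: x^-=[0.0252, -0.9668, -0.0592]  P^-=[0.4073 -0.0218 -0.0626; -0.0218 0.4754 -0.0613; -0.0626 -0.0613 0.5019]  S=[0.6386 -0.0604 -0.0100; -0.0604 0.7797 0.1246; -0.0100 0.1246 0.8573]  K=[0.6376 -0.0026 -0.0183; -0.0093 0.5952 -0.0444; -0.0775 0.0003 0.5615]  nu=[3.2567, -2.6670, -0.5106]  x^+=[2.1178, -2.5616, -0.5991]  P^+=[0.1469 0.0065 -0.0184; 0.0065 0.2034 -0.0849; -0.0184 -0.0849 0.2269]
step 3: x^-=[2.2877, -2.6875, -1.2563]  P^-=[0.3768 -0.0212 -0.0534; -0.0212 0.4144 -0.0346; -0.0534 -0.0346 0.4316]  S=[0.6082 -0.0548 -0.0052; -0.0548 0.7280 0.1212; -0.0052 0.1212 0.7971]  K=[0.6195 -0.0049 -0.0158; -0.0125 0.5596 -0.0223; -0.0720 0.0210 0.5212]  nu=[-1.7727, 5.0196, -2.0709]  x^+=[1.1977, 0.1897, -2.1026]  P^+=[0.1427 0.0052 -0.0168; 0.0052 0.1883 -0.0720; -0.0168 -0.0720 0.2083]
step 4: x^-=[1.4563, 0.1551, -2.3205]  P^-=[0.3720 -0.0234 -0.0498; -0.0234 0.3990 -0.0230; -0.0498 -0.0230 0.4142]  S=[0.6036 -0.0553 -0.0030; -0.0553 0.7176 0.1254; -0.0030 0.1254 0.7846]  K=[0.6164 -0.0065 -0.0141; -0.0153 0.5489 -0.0136; -0.0687 0.0301 0.5097]  nu=[-0.9969, 3.9560, -1.8523]  x^+=[0.8424, 2.3671, -3.0769]  P^+=[0.1420 0.0044 -0.0159; 0.0044 0.1834 -0.0672; -0.0159 -0.0672 0.2026]
step 5: x^-=[1.1491, 2.3683, -2.9559]  P^-=[0.3710 -0.0245 -0.0484; -0.0245 0.3941 -0.0186; -0.0484 -0.0186 0.4091]  S=[0.6027 -0.0560 -0.0022; -0.0560 0.7147 0.1275; -0.0022 0.1275 0.7814]  K=[0.6157 -0.0072 -0.0134; -0.0166 0.5453 -0.0104; -0.0673 0.0336 0.5061]  nu=[-4.4248, -2.9687, -0.6078]  x^+=[-1.5458, 0.8291, -3.0656]  P^+=[0.1418 0.0040 -0.0155; 0.0040 0.1818 -0.0655; -0.0155 -0.0655 0.2007]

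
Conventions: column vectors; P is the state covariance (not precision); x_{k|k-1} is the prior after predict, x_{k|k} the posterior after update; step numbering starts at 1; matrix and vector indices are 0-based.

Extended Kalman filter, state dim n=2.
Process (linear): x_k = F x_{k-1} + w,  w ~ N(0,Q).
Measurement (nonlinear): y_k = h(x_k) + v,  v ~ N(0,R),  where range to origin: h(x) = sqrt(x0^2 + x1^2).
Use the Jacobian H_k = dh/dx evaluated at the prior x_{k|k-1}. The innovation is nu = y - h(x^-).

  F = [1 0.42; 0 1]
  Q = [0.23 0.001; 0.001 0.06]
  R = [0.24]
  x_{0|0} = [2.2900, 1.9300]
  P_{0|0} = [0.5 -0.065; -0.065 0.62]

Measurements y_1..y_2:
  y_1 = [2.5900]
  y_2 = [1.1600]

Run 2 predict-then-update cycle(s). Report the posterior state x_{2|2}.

x_post = [1.7353, 0.7050]

step 1: x^-=[3.1006, 1.9300]  P^-=[0.7848 0.1964; 0.1964 0.6800]  H_jac=[0.8490 0.5284]  S=[1.1717]  K=[0.6572; 0.4490]  nu=[-1.0622]  x^+=[2.4025, 1.4531]  P^+=[0.2787 -0.1493; -0.1493 0.4438]
step 2: x^-=[3.0128, 1.4531]  P^-=[0.4616 0.0381; 0.0381 0.5038]  H_jac=[0.9007 0.4344]  S=[0.7393]  K=[0.5847; 0.3424]  nu=[-2.1850]  x^+=[1.7353, 0.7050]  P^+=[0.2088 -0.1099; -0.1099 0.4171]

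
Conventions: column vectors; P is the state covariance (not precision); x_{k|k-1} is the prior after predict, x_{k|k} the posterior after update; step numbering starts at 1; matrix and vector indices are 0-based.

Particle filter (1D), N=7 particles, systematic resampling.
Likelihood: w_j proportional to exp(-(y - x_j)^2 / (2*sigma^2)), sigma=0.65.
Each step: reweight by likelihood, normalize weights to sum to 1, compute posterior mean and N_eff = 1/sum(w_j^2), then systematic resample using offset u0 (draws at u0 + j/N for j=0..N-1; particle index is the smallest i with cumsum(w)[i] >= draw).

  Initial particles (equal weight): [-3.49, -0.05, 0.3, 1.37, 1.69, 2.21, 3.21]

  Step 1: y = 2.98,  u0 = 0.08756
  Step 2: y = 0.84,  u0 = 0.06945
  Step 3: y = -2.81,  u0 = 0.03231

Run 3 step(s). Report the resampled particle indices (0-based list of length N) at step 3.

step 1: w=[0.0000, 0.0000, 0.0001, 0.0287, 0.0861, 0.3058, 0.5793]  mean=2.7202  Neff=2.2865  idx=[4, 5, 5, 6, 6, 6, 6]
step 2: w=[0.6569, 0.1676, 0.1676, 0.0020, 0.0020, 0.0020, 0.0020]  mean=1.8764  Neff=2.0507  idx=[0, 0, 0, 0, 0, 1, 2]
step 3: w=[0.1998, 0.1998, 0.1998, 0.1998, 0.1998, 0.0006, 0.0006]  mean=1.6906  Neff=5.0114  idx=[0, 0, 1, 2, 3, 3, 4]

resampled_idx = [0, 0, 1, 2, 3, 3, 4]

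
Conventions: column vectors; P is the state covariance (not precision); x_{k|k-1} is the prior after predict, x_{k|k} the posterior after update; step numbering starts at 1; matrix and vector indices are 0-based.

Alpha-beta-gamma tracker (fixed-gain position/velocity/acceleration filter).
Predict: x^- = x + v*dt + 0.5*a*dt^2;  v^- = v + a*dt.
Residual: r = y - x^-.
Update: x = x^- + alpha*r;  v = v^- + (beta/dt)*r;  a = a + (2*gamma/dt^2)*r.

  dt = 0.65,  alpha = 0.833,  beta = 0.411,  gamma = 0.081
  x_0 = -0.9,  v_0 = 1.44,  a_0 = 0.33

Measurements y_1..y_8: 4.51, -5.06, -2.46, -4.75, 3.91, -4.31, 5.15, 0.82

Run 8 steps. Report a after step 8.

step 1: x_pred=0.1057  r=4.4043  x^+=3.7745  v^+=4.4394  a^+=2.0187
step 2: x_pred=7.0865  r=-12.1465  x^+=-3.0315  v^+=-1.9288  a^+=-2.6386
step 3: x_pred=-4.8427  r=2.3827  x^+=-2.8579  v^+=-2.1373  a^+=-1.7250
step 4: x_pred=-4.6116  r=-0.1384  x^+=-4.7269  v^+=-3.3461  a^+=-1.7781
step 5: x_pred=-7.2775  r=11.1875  x^+=2.0417  v^+=2.5720  a^+=2.5115
step 6: x_pred=4.2441  r=-8.5541  x^+=-2.8815  v^+=-1.2043  a^+=-0.7684
step 7: x_pred=-3.8266  r=8.9766  x^+=3.6509  v^+=3.9722  a^+=2.6735
step 8: x_pred=6.7976  r=-5.9776  x^+=1.8183  v^+=1.9303  a^+=0.3815

a_post = 0.3815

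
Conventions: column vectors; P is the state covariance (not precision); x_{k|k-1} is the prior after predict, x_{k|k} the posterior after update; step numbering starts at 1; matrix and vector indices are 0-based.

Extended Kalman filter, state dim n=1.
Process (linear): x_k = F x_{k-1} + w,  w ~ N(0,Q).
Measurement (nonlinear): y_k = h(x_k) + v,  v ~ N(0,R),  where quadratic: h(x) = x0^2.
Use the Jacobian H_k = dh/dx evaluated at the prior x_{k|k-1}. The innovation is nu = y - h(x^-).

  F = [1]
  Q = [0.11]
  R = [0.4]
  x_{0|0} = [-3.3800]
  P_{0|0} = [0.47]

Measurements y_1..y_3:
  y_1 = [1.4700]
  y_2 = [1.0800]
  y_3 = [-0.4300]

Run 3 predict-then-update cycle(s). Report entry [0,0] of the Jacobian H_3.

H_jac[0,0] = -2.7420

step 1: x^-=[-3.3800]  P^-=[0.5800]  H_jac=[-6.7600]  S=[26.9046]  K=[-0.1457]  nu=[-9.9544]  x^+=[-1.9293]  P^+=[0.0086]
step 2: x^-=[-1.9293]  P^-=[0.1186]  H_jac=[-3.8587]  S=[2.1662]  K=[-0.2113]  nu=[-2.6424]  x^+=[-1.3710]  P^+=[0.0219]
step 3: x^-=[-1.3710]  P^-=[0.1319]  H_jac=[-2.7420]  S=[1.3917]  K=[-0.2599]  nu=[-2.3097]  x^+=[-0.7708]  P^+=[0.0379]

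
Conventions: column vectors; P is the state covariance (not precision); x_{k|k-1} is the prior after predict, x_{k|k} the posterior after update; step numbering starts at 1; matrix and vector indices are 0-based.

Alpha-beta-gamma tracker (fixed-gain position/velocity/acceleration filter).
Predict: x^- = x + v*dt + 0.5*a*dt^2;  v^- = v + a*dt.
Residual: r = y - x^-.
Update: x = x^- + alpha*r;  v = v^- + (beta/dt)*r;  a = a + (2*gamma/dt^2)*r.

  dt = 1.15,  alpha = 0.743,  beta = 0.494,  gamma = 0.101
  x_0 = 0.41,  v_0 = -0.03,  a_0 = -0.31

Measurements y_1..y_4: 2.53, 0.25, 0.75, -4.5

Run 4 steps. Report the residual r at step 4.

resid = -4.3714

step 1: x_pred=0.1705  r=2.3595  x^+=1.9236  v^+=0.6271  a^+=0.0504
step 2: x_pred=2.6780  r=-2.4280  x^+=0.8740  v^+=-0.3580  a^+=-0.3205
step 3: x_pred=0.2504  r=0.4996  x^+=0.6216  v^+=-0.5119  a^+=-0.2442
step 4: x_pred=-0.1286  r=-4.3714  x^+=-3.3765  v^+=-2.6705  a^+=-0.9119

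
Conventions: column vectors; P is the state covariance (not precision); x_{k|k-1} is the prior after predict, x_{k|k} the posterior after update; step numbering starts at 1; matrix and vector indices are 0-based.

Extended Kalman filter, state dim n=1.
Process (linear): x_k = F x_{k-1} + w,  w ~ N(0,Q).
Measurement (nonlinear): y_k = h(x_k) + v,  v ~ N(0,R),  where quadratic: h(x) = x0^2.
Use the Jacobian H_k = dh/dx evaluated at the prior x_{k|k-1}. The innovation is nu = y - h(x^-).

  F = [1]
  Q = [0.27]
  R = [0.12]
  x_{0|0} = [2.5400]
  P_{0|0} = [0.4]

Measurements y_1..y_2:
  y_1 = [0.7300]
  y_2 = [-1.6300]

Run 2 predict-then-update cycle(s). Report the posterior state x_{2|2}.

step 1: x^-=[2.5400]  P^-=[0.6700]  H_jac=[5.0800]  S=[17.4103]  K=[0.1955]  nu=[-5.7216]  x^+=[1.4215]  P^+=[0.0046]
step 2: x^-=[1.4215]  P^-=[0.2746]  H_jac=[2.8429]  S=[2.3395]  K=[0.3337]  nu=[-3.6506]  x^+=[0.2032]  P^+=[0.0141]

x_post = [0.2032]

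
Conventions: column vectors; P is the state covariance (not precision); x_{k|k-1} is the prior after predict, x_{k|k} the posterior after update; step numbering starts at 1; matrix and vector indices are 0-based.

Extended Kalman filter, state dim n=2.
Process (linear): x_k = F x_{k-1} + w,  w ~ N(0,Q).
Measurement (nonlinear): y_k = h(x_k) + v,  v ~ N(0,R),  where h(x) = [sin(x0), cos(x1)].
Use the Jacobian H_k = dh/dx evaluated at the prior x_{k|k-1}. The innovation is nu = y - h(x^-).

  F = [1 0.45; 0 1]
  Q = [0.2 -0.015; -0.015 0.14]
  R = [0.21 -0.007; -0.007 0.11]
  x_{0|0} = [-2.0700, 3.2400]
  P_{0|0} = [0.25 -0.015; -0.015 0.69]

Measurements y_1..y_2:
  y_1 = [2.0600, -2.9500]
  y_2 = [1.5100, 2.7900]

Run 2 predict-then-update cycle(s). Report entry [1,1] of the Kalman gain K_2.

K[1,1] = -0.9559

step 1: x^-=[-0.6120, 3.2400]  P^-=[0.5762 0.2805; 0.2805 0.8300]  H_jac=[0.8185 0.0000; 0.0000 0.0982]  S=[0.5960 0.0156; 0.0156 0.1180]  K=[0.7879 0.1297; 0.3684 0.6424]  nu=[2.6345, -1.9548]  x^+=[1.2103, 2.9548]  P^+=[0.2010 0.0890; 0.0890 0.6930]
step 2: x^-=[2.5399, 2.9548]  P^-=[0.6215 0.3859; 0.3859 0.8330]  H_jac=[-0.8244 0.0000; 0.0000 -0.1857]  S=[0.6324 0.0521; 0.0521 0.1387]  K=[-0.7921 -0.2192; -0.4243 -0.9559]  nu=[0.9440, 3.7726]  x^+=[0.9651, -1.0522]  P^+=[0.1999 0.1000; 0.1000 0.5501]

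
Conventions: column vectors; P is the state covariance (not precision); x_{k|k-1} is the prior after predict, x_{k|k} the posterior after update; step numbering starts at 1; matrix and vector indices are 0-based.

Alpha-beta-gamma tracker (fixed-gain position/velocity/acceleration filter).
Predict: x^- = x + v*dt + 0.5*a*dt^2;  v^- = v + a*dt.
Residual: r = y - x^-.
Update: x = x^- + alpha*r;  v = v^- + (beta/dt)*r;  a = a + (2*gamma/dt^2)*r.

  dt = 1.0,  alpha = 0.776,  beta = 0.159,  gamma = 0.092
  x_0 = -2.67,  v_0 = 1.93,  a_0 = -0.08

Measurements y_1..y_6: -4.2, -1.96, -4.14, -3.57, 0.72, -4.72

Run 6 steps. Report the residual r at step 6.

step 1: x_pred=-0.7800  r=-3.4200  x^+=-3.4339  v^+=1.3062  a^+=-0.7093
step 2: x_pred=-2.4823  r=0.5223  x^+=-2.0770  v^+=0.6800  a^+=-0.6132
step 3: x_pred=-1.7036  r=-2.4364  x^+=-3.5942  v^+=-0.3206  a^+=-1.0615
step 4: x_pred=-4.4455  r=0.8755  x^+=-3.7661  v^+=-1.2428  a^+=-0.9004
step 5: x_pred=-5.4591  r=6.1791  x^+=-0.6641  v^+=-1.1607  a^+=0.2366
step 6: x_pred=-1.7065  r=-3.0135  x^+=-4.0450  v^+=-1.4033  a^+=-0.3179

resid = -3.0135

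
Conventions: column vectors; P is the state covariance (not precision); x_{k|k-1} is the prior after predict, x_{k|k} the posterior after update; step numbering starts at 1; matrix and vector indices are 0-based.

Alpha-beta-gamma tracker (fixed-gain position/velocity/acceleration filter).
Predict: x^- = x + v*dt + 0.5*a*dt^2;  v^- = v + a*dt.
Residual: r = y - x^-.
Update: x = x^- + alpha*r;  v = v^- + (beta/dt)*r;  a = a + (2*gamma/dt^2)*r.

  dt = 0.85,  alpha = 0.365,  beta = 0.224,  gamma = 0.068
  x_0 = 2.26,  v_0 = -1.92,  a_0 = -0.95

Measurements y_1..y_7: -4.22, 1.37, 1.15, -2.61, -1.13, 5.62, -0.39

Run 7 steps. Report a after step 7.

a_post = 2.0252

step 1: x_pred=0.2848  r=-4.5048  x^+=-1.3594  v^+=-3.9147  a^+=-1.7980
step 2: x_pred=-5.3364  r=6.7064  x^+=-2.8886  v^+=-3.6756  a^+=-0.5356
step 3: x_pred=-6.2063  r=7.3563  x^+=-3.5212  v^+=-2.1922  a^+=0.8491
step 4: x_pred=-5.0779  r=2.4679  x^+=-4.1771  v^+=-0.8201  a^+=1.3137
step 5: x_pred=-4.3996  r=3.2696  x^+=-3.2062  v^+=1.1582  a^+=1.9291
step 6: x_pred=-1.5249  r=7.1449  x^+=1.0830  v^+=4.6808  a^+=3.2741
step 7: x_pred=6.2445  r=-6.6345  x^+=3.8229  v^+=5.7154  a^+=2.0252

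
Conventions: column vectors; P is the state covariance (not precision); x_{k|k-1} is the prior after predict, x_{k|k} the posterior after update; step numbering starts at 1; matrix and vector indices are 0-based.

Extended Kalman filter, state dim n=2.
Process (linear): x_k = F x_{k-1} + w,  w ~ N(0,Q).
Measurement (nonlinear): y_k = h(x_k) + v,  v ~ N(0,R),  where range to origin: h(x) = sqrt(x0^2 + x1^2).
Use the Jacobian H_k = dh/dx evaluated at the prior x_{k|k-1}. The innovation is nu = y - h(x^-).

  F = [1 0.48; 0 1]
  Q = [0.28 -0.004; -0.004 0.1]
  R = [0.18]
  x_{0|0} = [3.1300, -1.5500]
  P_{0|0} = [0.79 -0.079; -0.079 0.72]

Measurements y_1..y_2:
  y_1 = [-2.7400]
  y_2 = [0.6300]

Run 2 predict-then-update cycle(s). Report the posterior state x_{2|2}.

step 1: x^-=[2.3860, -1.5500]  P^-=[1.1600 0.2626; 0.2626 0.8200]  H_jac=[0.8386 -0.5448]  S=[0.9992]  K=[0.8304; -0.2267]  nu=[-5.5853]  x^+=[-2.2520, -0.2840]  P^+=[0.4710 0.4507; 0.4507 0.7687]
step 2: x^-=[-2.3883, -0.2840]  P^-=[1.3608 0.8156; 0.8156 0.8687]  H_jac=[-0.9930 -0.1181]  S=[1.7252]  K=[-0.8391; -0.5289]  nu=[-1.7752]  x^+=[-0.8988, 0.6550]  P^+=[0.1462 0.0500; 0.0500 0.3860]

x_post = [-0.8988, 0.6550]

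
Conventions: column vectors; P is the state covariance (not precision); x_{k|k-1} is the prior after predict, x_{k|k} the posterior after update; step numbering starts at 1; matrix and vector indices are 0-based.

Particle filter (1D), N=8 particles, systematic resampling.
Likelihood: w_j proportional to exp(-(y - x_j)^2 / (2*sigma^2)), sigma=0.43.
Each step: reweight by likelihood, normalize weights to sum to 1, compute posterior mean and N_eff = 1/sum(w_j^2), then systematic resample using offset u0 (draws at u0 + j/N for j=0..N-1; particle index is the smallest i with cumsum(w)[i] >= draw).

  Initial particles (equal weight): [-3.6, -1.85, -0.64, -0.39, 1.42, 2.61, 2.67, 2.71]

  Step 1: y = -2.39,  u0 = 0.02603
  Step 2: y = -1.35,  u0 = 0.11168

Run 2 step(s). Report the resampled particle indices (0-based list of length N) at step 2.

resampled_idx = [1, 2, 3, 4, 5, 6, 7, 7]

step 1: w=[0.0403, 0.9592, 0.0005, 0.0000, 0.0000, 0.0000, 0.0000, 0.0000]  mean=-1.9198  Neff=1.0851  idx=[0, 1, 1, 1, 1, 1, 1, 1]
step 2: w=[0.0000, 0.1429, 0.1429, 0.1429, 0.1429, 0.1429, 0.1429, 0.1429]  mean=-1.8500  Neff=7.0000  idx=[1, 2, 3, 4, 5, 6, 7, 7]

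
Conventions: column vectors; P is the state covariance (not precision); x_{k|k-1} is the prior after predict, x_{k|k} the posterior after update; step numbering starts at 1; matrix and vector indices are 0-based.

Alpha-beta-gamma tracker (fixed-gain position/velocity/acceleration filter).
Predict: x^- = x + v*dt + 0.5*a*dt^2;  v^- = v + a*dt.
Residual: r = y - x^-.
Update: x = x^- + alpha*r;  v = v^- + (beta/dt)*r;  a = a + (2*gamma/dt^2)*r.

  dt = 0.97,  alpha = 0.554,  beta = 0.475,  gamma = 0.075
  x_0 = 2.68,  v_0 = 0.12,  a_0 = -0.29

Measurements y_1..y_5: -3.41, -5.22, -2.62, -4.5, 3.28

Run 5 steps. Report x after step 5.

step 1: x_pred=2.6600  r=-6.0700  x^+=-0.7028  v^+=-3.1337  a^+=-1.2577
step 2: x_pred=-4.3342  r=-0.8858  x^+=-4.8249  v^+=-4.7874  a^+=-1.3989
step 3: x_pred=-10.1269  r=7.5069  x^+=-5.9681  v^+=-2.4683  a^+=-0.2021
step 4: x_pred=-8.4575  r=3.9575  x^+=-6.2650  v^+=-0.7265  a^+=0.4288
step 5: x_pred=-6.7680  r=10.0480  x^+=-1.2014  v^+=4.6098  a^+=2.0306

x_post = -1.2014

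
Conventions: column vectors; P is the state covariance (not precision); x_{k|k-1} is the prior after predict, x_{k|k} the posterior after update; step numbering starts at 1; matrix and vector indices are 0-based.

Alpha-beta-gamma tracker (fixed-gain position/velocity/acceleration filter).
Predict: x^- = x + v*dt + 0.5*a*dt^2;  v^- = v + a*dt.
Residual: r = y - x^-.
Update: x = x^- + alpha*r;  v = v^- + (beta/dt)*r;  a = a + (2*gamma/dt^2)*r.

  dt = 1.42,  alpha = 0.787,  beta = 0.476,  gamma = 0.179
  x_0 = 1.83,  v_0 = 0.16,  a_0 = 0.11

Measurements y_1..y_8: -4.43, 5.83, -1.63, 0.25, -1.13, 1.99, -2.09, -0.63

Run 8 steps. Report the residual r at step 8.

resid = 1.6121

step 1: x_pred=2.1681  r=-6.5981  x^+=-3.0246  v^+=-1.8956  a^+=-1.0615
step 2: x_pred=-6.7865  r=12.6165  x^+=3.1427  v^+=0.8264  a^+=1.1785
step 3: x_pred=5.5043  r=-7.1343  x^+=-0.1104  v^+=0.1084  a^+=-0.0881
step 4: x_pred=-0.0454  r=0.2954  x^+=0.1871  v^+=0.0822  a^+=-0.0357
step 5: x_pred=0.2679  r=-1.3979  x^+=-0.8323  v^+=-0.4370  a^+=-0.2839
step 6: x_pred=-1.7390  r=3.7290  x^+=1.1957  v^+=0.4099  a^+=0.3782
step 7: x_pred=2.1591  r=-4.2491  x^+=-1.1850  v^+=-0.4774  a^+=-0.3762
step 8: x_pred=-2.2421  r=1.6121  x^+=-0.9734  v^+=-0.4712  a^+=-0.0900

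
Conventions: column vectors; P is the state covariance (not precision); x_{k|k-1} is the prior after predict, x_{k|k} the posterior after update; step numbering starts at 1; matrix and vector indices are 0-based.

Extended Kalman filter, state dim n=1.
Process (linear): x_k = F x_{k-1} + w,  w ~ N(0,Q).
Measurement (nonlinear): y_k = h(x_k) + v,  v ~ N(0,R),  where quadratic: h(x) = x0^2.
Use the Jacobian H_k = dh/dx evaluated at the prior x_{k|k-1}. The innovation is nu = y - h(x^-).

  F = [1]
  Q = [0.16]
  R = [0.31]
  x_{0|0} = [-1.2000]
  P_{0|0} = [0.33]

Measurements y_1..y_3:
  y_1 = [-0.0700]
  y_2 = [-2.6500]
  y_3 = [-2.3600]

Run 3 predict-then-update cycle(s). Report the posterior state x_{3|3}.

step 1: x^-=[-1.2000]  P^-=[0.4900]  H_jac=[-2.4000]  S=[3.1324]  K=[-0.3754]  nu=[-1.5100]  x^+=[-0.6331]  P^+=[0.0485]
step 2: x^-=[-0.6331]  P^-=[0.2085]  H_jac=[-1.2662]  S=[0.6443]  K=[-0.4098]  nu=[-3.0508]  x^+=[0.6170]  P^+=[0.1003]
step 3: x^-=[0.6170]  P^-=[0.2603]  H_jac=[1.2340]  S=[0.7064]  K=[0.4547]  nu=[-2.7407]  x^+=[-0.6293]  P^+=[0.1142]

x_post = [-0.6293]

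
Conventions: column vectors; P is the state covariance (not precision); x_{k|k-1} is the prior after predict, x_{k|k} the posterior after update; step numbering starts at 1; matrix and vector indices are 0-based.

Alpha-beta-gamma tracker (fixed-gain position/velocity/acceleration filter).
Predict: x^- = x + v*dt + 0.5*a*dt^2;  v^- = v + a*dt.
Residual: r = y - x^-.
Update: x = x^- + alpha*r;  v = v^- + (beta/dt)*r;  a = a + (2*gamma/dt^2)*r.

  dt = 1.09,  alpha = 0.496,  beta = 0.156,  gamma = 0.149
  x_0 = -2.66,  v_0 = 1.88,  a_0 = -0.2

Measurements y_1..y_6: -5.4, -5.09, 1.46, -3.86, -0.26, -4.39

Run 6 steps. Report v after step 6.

v_post = 0.5411

step 1: x_pred=-0.7296  r=-4.6704  x^+=-3.0461  v^+=0.9936  a^+=-1.3714
step 2: x_pred=-2.7778  r=-2.3122  x^+=-3.9247  v^+=-0.8322  a^+=-1.9514
step 3: x_pred=-5.9910  r=7.4510  x^+=-2.2953  v^+=-1.8928  a^+=-0.0825
step 4: x_pred=-4.4075  r=0.5475  x^+=-4.1359  v^+=-1.9044  a^+=0.0548
step 5: x_pred=-6.1792  r=5.9192  x^+=-3.2433  v^+=-0.9975  a^+=1.5395
step 6: x_pred=-3.4160  r=-0.9740  x^+=-3.8991  v^+=0.5411  a^+=1.2952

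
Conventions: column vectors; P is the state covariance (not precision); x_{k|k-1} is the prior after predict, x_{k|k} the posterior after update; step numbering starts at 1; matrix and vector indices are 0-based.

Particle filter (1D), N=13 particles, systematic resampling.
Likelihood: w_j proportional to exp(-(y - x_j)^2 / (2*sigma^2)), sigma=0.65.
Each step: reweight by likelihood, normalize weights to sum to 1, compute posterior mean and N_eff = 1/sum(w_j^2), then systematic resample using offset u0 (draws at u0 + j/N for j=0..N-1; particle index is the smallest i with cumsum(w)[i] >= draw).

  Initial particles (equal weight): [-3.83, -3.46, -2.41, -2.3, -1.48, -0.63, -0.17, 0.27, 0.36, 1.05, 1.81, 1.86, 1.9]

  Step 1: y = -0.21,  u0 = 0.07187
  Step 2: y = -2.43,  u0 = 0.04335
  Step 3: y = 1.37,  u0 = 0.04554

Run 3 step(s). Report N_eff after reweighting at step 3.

step 1: w=[0.0000, 0.0000, 0.0009, 0.0016, 0.0414, 0.2266, 0.2787, 0.2126, 0.1901, 0.0427, 0.0022, 0.0018, 0.0014]  mean=-0.0766  Neff=4.6748  idx=[5, 5, 5, 6, 6, 6, 6, 7, 7, 8, 8, 8, 10]
step 2: w=[0.2883, 0.2883, 0.2883, 0.0316, 0.0316, 0.0316, 0.0316, 0.0024, 0.0024, 0.0013, 0.0013, 0.0013, 0.0000]  mean=-0.5636  Neff=3.9481  idx=[0, 0, 0, 0, 1, 1, 1, 2, 2, 2, 2, 3, 6]
step 3: w=[0.0404, 0.0404, 0.0404, 0.0404, 0.0404, 0.0404, 0.0404, 0.0404, 0.0404, 0.0404, 0.0404, 0.2777, 0.2777]  mean=-0.3745  Neff=5.8077  idx=[1, 3, 4, 6, 8, 10, 11, 11, 11, 12, 12, 12, 12]

N_eff = 5.8077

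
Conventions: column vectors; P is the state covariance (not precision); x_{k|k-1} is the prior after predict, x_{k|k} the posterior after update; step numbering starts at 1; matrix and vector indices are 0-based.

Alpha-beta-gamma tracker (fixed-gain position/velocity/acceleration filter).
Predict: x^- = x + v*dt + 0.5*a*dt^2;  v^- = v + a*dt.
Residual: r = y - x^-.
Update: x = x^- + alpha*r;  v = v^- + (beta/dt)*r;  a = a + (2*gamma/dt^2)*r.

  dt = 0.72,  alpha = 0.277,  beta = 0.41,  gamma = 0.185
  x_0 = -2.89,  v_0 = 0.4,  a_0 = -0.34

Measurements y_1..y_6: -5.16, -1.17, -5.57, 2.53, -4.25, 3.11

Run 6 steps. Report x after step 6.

step 1: x_pred=-2.6901  r=-2.4699  x^+=-3.3743  v^+=-1.2513  a^+=-2.1028
step 2: x_pred=-4.8202  r=3.6502  x^+=-3.8091  v^+=-0.6867  a^+=0.5025
step 3: x_pred=-4.1733  r=-1.3967  x^+=-4.5602  v^+=-1.1203  a^+=-0.4944
step 4: x_pred=-5.4949  r=8.0249  x^+=-3.2720  v^+=3.0935  a^+=5.2333
step 5: x_pred=0.3118  r=-4.5618  x^+=-0.9518  v^+=4.2638  a^+=1.9774
step 6: x_pred=2.6306  r=0.4794  x^+=2.7634  v^+=5.9605  a^+=2.3195

x_post = 2.7634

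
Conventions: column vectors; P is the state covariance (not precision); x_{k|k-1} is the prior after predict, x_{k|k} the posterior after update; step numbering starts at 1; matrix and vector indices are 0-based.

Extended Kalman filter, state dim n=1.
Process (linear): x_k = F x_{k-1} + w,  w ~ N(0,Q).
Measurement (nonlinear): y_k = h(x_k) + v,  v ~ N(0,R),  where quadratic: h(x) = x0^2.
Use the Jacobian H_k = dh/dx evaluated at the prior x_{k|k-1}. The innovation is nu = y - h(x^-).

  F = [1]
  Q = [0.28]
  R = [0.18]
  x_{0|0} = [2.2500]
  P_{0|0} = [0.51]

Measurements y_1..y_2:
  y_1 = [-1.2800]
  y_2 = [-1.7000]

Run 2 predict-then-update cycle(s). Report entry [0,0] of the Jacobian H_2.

H_jac[0,0] = 1.7125

step 1: x^-=[2.2500]  P^-=[0.7900]  H_jac=[4.5000]  S=[16.1775]  K=[0.2197]  nu=[-6.3425]  x^+=[0.8562]  P^+=[0.0088]
step 2: x^-=[0.8562]  P^-=[0.2888]  H_jac=[1.7125]  S=[1.0269]  K=[0.4816]  nu=[-2.4331]  x^+=[-0.3155]  P^+=[0.0506]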